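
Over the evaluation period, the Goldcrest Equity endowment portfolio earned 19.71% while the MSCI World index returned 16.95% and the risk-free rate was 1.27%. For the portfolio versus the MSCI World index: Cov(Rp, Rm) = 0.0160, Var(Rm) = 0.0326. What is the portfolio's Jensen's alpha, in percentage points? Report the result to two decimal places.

β = Cov / Var = 0.0160 / 0.0326 = 0.4908
E[R] = Rf + β(Rm − Rf) = 1.27% + 0.4908 × (16.95% − 1.27%) = 8.9657%
α = Rp − E[R] = 19.71% − 8.9657% = 10.7443

10.74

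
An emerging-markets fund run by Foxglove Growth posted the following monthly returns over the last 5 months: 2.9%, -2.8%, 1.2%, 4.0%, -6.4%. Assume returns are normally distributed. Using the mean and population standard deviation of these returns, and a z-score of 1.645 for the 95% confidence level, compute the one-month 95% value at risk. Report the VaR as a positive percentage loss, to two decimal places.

Mean return r̄ = -1.10 / 5 = -0.2200%
Σ(r − r̄)² = (2.9 − (-0.2200))² + (-2.8 − (-0.2200))² + … = 74.4080
population σ = √(74.4080 / 5) = √14.8816 = 3.8577%
VaR = −(r̄ − z·σ) = −(-0.2200 − 1.645 × 3.8577) = −(-6.5659) = 6.5659%

6.57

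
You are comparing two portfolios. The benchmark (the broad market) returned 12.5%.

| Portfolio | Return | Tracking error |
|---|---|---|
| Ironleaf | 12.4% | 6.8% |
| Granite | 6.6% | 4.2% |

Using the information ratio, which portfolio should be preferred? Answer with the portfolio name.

Ironleaf: IR = (12.4% − 12.5%) / 6.8% = -0.015
Granite: IR = (6.6% − 12.5%) / 4.2% = -1.405
Highest: Ironleaf (-0.015).

Ironleaf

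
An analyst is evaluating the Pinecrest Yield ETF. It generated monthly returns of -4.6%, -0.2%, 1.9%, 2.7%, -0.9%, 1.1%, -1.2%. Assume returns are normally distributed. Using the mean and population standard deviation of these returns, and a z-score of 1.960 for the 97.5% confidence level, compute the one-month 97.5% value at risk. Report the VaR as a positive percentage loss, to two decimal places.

4.58

Mean return r̄ = -1.20 / 7 = -0.1714%
Σ(r − r̄)² = (-4.6 − (-0.1714))² + (-0.2 − (-0.1714))² + … = 35.3543
σ = √[35.3543 / 7] = 2.2474%
VaR = −(r̄ − z·σ) = −(-0.1714 − 1.960 × 2.2474) = −(-4.5763) = 4.5763%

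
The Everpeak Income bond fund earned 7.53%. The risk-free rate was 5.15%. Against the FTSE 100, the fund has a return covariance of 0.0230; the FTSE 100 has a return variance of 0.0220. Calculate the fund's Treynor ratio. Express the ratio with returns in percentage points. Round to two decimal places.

β = Cov / Var = 0.0230 / 0.0220 = 1.0455
Treynor = (Rp − Rf) / β = (7.53% − 5.15%) / 1.0455 = 2.38 / 1.0455 = 2.2764

2.28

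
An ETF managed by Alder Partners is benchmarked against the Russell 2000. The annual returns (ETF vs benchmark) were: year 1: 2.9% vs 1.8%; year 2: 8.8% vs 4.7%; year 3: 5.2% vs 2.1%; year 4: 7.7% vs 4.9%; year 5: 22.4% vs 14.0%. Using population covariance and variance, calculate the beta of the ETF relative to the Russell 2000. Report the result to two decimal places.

1.53

r̄p = 9.4000%,  r̄m = 5.5000%
Cov = Σ(rp − r̄p)(rm − r̄m) / 5 = 30.0660
Var(rm) = Σ(rm − r̄m)² / 5 = 19.7000
β = Cov / Var = 30.0660 / 19.7000 = 1.5262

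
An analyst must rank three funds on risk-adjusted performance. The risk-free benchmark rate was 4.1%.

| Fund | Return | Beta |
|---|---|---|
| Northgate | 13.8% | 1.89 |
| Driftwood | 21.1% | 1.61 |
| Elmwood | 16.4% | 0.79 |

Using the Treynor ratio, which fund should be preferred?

Elmwood

Northgate: Treynor = (13.8% − 4.1%) / 1.89 = 5.132
Driftwood: Treynor = (21.1% − 4.1%) / 1.61 = 10.559
Elmwood: Treynor = (16.4% − 4.1%) / 0.79 = 15.570
Highest: Elmwood (15.570).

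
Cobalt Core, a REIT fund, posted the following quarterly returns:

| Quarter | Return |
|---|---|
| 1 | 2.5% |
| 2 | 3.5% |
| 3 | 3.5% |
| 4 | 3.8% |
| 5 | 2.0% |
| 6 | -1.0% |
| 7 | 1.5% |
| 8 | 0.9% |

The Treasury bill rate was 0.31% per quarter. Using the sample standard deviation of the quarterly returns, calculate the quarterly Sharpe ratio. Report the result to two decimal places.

r̄ = (2.5 + 3.5 + 3.5 + 3.8 + 2 − 1 + 1.5 + 0.9) / 8 = 16.70 / 8 = 2.0875%
Σ(r − r̄)² = 18.3888; sample σ = √(18.3888/7) = 1.6208%
Sharpe = (r̄ − rf) / σ = (2.0875 − 0.31) / 1.6208 = 1.7775 / 1.6208 = 1.0967

1.10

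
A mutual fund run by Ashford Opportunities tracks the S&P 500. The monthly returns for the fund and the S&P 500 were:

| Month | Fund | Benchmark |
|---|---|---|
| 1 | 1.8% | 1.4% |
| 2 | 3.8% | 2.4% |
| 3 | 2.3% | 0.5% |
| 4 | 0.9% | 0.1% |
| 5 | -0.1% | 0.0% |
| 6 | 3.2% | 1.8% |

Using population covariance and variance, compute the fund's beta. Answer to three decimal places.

1.318

r̄p = 1.9833%,  r̄m = 1.0333%
Cov = Σ(rp − r̄p)(rm − r̄m) / 6 = 1.0572
Var(rm) = Σ(rm − r̄m)² / 6 = 0.8022
β = Cov / Var = 1.0572 / 0.8022 = 1.3179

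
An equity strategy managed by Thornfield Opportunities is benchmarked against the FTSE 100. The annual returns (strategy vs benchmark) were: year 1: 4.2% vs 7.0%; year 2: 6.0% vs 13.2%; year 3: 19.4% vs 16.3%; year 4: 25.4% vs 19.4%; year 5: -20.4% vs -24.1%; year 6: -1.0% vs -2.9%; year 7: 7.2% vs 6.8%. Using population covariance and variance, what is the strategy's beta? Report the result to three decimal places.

0.950

r̄p = 5.8286%,  r̄m = 5.1000%
Cov = Σ(rp − r̄p)(rm − r̄m) / 7 = 179.0000
Var(rm) = Σ(rm − r̄m)² / 7 = 188.3829
β = Cov / Var = 179.0000 / 188.3829 = 0.9502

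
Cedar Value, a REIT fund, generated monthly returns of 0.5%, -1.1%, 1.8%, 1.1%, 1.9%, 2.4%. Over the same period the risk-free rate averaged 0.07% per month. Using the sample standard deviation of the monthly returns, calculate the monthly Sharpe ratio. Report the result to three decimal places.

r̄ = (0.5 − 1.1 + 1.8 + 1.1 + 1.9 + 2.4) / 6 = 1.1000%
Sample σ = √[Σ(r − r̄)² / 5] = √[8.0200 / 5] = √1.6040 = 1.2665%
Sharpe = (r̄ − rf) / σ = (1.1000 − 0.07) / 1.2665 = 1.0300 / 1.2665 = 0.8133

0.813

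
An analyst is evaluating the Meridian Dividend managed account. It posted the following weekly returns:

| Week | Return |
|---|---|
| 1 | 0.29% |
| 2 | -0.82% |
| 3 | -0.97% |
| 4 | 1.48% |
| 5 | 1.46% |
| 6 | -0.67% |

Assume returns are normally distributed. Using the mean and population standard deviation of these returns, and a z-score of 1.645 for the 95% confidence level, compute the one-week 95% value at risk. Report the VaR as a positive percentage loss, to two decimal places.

1.57

r̄ = (0.29 − 0.82 − 0.97 + 1.48 + 1.46 − 0.67) / 6 = 0.1283%
Σ(r − r̄)² = (0.29 − 0.1283)² + (-0.82 − 0.1283)² + … = 6.3695
σ = √[6.3695 / 6] = 1.0303%
VaR = −(r̄ − z·σ) = −(0.1283 − 1.645 × 1.0303) = −(-1.5665) = 1.5665%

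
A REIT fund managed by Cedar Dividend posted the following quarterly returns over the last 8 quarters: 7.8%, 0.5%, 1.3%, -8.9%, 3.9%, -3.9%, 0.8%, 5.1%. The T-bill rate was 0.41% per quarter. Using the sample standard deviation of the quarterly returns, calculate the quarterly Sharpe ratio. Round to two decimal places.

μ = (7.8 + 0.5 + 1.3 − 8.9 + 3.9 − 3.9 + 0.8 + 5.1) / 8 = 6.60 / 8 = 0.8250%
Sample std dev = √[193.6150 / 7] = 5.2592%
Sharpe = (μ − rf) / σ = (0.8250 − 0.41) / 5.2592 = 0.4150 / 5.2592 = 0.0789

0.08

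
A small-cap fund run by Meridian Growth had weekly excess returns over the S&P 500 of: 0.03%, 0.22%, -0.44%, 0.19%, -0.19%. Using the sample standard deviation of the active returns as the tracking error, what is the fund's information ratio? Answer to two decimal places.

-0.14

μ = (0.03 + 0.22 − 0.44 + 0.19 − 0.19) / 5 = -0.0380%
Sample std dev = √[0.3079 / 4] = 0.2774%
IR = μ / tracking error = -0.0380 / 0.2774 = -0.1370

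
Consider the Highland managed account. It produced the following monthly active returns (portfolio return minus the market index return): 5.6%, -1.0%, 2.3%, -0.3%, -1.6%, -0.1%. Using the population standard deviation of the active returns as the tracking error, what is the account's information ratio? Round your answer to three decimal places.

r̄ = (5.6 − 1 + 2.3 − 0.3 − 1.6 − 0.1) / 6 = 0.8167%
Population σ = √[Σ(r − r̄)² / 6] = √[36.3083 / 6] = √6.0514 = 2.4600%
IR = r̄ / tracking error = 0.8167 / 2.4600 = 0.3320

0.332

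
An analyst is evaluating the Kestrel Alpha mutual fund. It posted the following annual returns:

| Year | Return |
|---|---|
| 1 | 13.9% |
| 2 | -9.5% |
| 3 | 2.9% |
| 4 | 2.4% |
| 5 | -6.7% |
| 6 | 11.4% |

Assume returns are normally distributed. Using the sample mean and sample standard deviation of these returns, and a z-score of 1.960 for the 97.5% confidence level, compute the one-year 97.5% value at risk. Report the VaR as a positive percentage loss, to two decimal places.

15.94

r̄ = (13.9 − 9.5 + 2.9 + 2.4 − 6.7 + 11.4) / 6 = 2.4000%
Σ(r − r̄)² = (13.9 − 2.4000)² + (-9.5 − 2.4000)² + … = 437.9200
sample σ = √(437.9200 / 5) = √87.5840 = 9.3586%
VaR = −(r̄ − z·σ) = −(2.4000 − 1.960 × 9.3586) = −(-15.9429) = 15.9429%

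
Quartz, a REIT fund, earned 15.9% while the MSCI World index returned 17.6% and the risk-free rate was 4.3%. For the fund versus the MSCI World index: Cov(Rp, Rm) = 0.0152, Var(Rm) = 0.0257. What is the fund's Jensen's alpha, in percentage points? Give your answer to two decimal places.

3.73

β = Cov / Var = 0.0152 / 0.0257 = 0.5914
E[R] = Rf + β(Rm − Rf) = 4.3% + 0.5914 × (17.6% − 4.3%) = 12.1656%
α = Rp − E[R] = 15.9% − 12.1656% = 3.7344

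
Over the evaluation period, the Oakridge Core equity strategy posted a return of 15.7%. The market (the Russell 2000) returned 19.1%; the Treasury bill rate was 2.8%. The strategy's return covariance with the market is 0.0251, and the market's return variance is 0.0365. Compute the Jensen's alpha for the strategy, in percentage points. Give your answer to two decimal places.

β = Cov / Var = 0.0251 / 0.0365 = 0.6877
E[R] = Rf + β(Rm − Rf) = 2.8% + 0.6877 × (19.1% − 2.8%) = 14.0095%
α = Rp − E[R] = 15.7% − 14.0095% = 1.6905

1.69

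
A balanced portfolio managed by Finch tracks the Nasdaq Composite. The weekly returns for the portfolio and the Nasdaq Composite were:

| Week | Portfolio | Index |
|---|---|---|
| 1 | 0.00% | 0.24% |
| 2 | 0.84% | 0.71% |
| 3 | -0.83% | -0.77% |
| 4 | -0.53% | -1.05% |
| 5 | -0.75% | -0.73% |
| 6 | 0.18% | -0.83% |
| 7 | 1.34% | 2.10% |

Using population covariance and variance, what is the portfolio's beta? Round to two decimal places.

r̄p = 0.0357%,  r̄m = -0.0471%
Cov = Σ(rp − r̄p)(rm − r̄m) / 7 = 0.7166
Var(rm) = Σ(rm − r̄m)² / 7 = 1.1248
β = Cov / Var = 0.7166 / 1.1248 = 0.6371

0.64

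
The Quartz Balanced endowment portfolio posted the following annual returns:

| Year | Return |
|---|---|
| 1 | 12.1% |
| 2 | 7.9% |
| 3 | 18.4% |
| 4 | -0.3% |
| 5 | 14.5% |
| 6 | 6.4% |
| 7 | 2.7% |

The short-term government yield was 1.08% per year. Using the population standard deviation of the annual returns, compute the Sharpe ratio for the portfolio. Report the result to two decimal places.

1.26

μ = (12.1 + 7.9 + 18.4 − 0.3 + 14.5 + 6.4 + 2.7) / 7 = 8.8143%
Population σ = √[Σ(r − μ)² / 7] = √[262.1286 / 7] = √37.4469 = 6.1194%
Sharpe = (μ − rf) / σ = (8.8143 − 1.08) / 6.1194 = 7.7343 / 6.1194 = 1.2639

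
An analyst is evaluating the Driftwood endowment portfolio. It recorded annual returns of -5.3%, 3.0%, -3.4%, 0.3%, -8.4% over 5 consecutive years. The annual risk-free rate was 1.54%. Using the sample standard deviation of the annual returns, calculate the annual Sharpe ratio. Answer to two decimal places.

-0.95

r̄ = (-5.3 + 3 − 3.4 + 0.3 − 8.4) / 5 = -13.80 / 5 = -2.7600%
Sample std dev = √[81.2120 / 4] = 4.5059%
Sharpe = (r̄ − rf) / σ = (-2.7600 − 1.54) / 4.5059 = -4.3000 / 4.5059 = -0.9543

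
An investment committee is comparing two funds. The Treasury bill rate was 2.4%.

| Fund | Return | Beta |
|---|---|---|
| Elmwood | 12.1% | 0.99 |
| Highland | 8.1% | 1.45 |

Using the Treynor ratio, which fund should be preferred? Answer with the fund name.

Elmwood

Elmwood: Treynor = (12.1% − 2.4%) / 0.99 = 9.798
Highland: Treynor = (8.1% − 2.4%) / 1.45 = 3.931
Highest: Elmwood (9.798).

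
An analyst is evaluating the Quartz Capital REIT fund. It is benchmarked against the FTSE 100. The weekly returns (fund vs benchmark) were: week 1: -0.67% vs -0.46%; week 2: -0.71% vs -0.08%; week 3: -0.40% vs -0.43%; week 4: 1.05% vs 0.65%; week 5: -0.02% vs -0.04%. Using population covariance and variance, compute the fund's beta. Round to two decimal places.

r̄p = -0.1500%,  r̄m = -0.0720%
Cov = Σ(rp − r̄p)(rm − r̄m) / 5 = 0.2333
Var(rm) = Σ(rm − r̄m)² / 5 = 0.1602
β = Cov / Var = 0.2333 / 0.1602 = 1.4563

1.46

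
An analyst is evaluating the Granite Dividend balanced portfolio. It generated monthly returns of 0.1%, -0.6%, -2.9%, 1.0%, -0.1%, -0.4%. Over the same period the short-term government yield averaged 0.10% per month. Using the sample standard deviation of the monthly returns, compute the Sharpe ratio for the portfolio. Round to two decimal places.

-0.45

μ = (0.1 − 0.6 − 2.9 + 1 − 0.1 − 0.4) / 6 = -0.4833%
Sample std dev = √[8.5483 / 5] = 1.3075%
Sharpe = (μ − rf) / σ = (-0.4833 − 0.1) / 1.3075 = -0.5833 / 1.3075 = -0.4461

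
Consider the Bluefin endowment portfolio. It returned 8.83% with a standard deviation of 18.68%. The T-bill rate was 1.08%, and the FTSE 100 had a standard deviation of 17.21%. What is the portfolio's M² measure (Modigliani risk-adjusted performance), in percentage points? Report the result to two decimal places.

8.22

Sharpe = (Rp − Rf) / σp = (8.83% − 1.08%) / 18.68% = 0.4149
M² = Rf + Sharpe × σm = 1.08% + 0.4149 × 17.21% = 8.2204%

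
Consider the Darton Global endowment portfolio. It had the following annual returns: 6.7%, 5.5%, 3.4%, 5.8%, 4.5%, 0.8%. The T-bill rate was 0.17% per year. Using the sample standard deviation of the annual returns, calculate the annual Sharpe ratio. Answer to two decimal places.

2.02

Mean return μ = 26.70 / 6 = 4.4500%
Σ(r − μ)² = 22.4150; sample σ = √(22.4150/5) = 2.1173%
Sharpe = (μ − rf) / σ = (4.4500 − 0.17) / 2.1173 = 4.2800 / 2.1173 = 2.0214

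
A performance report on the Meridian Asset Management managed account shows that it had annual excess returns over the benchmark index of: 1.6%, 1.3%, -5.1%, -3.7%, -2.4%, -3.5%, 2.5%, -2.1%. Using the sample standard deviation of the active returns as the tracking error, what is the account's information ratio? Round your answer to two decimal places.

-0.50

r̄ = (1.6 + 1.3 − 5.1 − 3.7 − 2.4 − 3.5 + 2.5 − 2.1) / 8 = -1.4250%
Σ(r − r̄)² = (1.6 − (-1.4250))² + (1.3 − (-1.4250))² + … = 56.3750
σ = √[56.3750 / 7] = 2.8379%
IR = r̄ / tracking error = -1.4250 / 2.8379 = -0.5021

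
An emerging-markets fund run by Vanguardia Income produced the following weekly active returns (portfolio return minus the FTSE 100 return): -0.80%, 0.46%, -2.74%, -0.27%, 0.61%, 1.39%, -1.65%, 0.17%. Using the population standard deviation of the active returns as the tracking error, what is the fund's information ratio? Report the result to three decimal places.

r̄ = (-0.8 + 0.46 − 2.74 − 0.27 + 0.61 + 1.39 − 1.65 + 0.17) / 8 = -0.3538%
Population σ = √[Σ(r − r̄)² / 8] = √[12.4866 / 8] = √1.5608 = 1.2493%
IR = r̄ / tracking error = -0.3538 / 1.2493 = -0.2832

-0.283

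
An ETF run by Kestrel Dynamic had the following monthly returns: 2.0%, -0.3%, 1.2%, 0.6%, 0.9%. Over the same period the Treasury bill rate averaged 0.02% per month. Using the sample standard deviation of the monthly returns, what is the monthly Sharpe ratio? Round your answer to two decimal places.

Mean return μ = 4.40 / 5 = 0.8800%
Sample std dev = √[2.8280 / 4] = 0.8408%
Sharpe = (μ − rf) / σ = (0.8800 − 0.02) / 0.8408 = 0.8600 / 0.8408 = 1.0228

1.02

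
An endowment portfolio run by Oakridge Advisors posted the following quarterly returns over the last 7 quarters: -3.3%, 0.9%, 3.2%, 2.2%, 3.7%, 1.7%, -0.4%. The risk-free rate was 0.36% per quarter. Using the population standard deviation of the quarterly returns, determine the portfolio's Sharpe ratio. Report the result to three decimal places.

0.353

r̄ = (-3.3 + 0.9 + 3.2 + 2.2 + 3.7 + 1.7 − 0.4) / 7 = 8.00 / 7 = 1.1429%
Population std dev = √[34.3771 / 7] = 2.2161%
Sharpe = (r̄ − rf) / σ = (1.1429 − 0.36) / 2.2161 = 0.7829 / 2.2161 = 0.3533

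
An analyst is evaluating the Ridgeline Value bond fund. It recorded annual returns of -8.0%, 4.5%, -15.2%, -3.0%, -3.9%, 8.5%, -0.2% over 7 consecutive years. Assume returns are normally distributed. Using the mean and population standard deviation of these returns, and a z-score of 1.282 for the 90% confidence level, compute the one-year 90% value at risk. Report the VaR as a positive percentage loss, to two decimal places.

Mean return μ = -17.30 / 7 = -2.4714%
Σ(r − μ)² = 369.0343; population σ = √(369.0343/7) = 7.2608%
VaR = −(μ − z·σ) = −(-2.4714 − 1.282 × 7.2608) = −(-11.7797) = 11.7797%

11.78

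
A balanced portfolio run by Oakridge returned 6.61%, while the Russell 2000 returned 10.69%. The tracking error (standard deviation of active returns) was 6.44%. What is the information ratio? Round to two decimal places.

-0.63

IR = (Rp − Rb) / TE = (6.61% − 10.69%) / 6.44% = -4.08% / 6.44% = -0.6335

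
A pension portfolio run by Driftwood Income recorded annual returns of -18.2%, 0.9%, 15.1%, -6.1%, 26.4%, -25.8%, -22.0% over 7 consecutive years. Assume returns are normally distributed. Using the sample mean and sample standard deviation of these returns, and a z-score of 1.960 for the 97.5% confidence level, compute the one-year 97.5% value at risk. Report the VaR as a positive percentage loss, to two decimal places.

r̄ = (-18.2 + 0.9 + 15.1 − 6.1 + 26.4 − 25.8 − 22) / 7 = -4.2429%
Σ(r − r̄)² = 2317.8571; sample σ = √(2317.8571/6) = 19.6548%
VaR = −(r̄ − z·σ) = −(-4.2429 − 1.960 × 19.6548) = −(-42.7663) = 42.7663%

42.77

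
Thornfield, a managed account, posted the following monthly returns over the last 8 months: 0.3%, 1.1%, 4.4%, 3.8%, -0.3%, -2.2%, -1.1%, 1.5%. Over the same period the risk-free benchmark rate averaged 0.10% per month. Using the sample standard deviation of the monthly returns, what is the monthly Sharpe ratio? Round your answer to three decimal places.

Mean return r̄ = 7.50 / 8 = 0.9375%
Σ(r − r̄)² = 36.4588; sample σ = √(36.4588/7) = 2.2822%
Sharpe = (r̄ − rf) / σ = (0.9375 − 0.1) / 2.2822 = 0.8375 / 2.2822 = 0.3670

0.367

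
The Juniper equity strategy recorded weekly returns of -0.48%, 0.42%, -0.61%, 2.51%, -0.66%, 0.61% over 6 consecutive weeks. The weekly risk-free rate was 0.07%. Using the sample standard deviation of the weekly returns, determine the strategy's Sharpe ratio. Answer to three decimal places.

r̄ = (-0.48 + 0.42 − 0.61 + 2.51 − 0.66 + 0.61) / 6 = 0.2983%
Sample std dev = √[7.3527 / 5] = 1.2127%
Sharpe = (r̄ − rf) / σ = (0.2983 − 0.07) / 1.2127 = 0.2283 / 1.2127 = 0.1883

0.188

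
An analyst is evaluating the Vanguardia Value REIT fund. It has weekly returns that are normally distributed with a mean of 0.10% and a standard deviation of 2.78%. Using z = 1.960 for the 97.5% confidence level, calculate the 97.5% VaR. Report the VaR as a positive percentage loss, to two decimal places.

5.35

VaR (as % loss) = −(μ − z·σ) = −(0.10% − 1.960 × 2.78%) = −(-5.3488%) = 5.3488%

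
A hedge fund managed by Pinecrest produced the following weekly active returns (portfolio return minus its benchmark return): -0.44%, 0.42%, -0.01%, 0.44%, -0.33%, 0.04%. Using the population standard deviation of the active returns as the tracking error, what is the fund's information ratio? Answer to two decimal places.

r̄ = (-0.44 + 0.42 − 0.01 + 0.44 − 0.33 + 0.04) / 6 = 0.0200%
Σ(r − r̄)² = (-0.44 − 0.0200)² + (0.42 − 0.0200)² + … = 0.6718
population σ = √(0.6718 / 6) = √0.1120 = 0.3347%
IR = r̄ / tracking error = 0.0200 / 0.3347 = 0.0598

0.06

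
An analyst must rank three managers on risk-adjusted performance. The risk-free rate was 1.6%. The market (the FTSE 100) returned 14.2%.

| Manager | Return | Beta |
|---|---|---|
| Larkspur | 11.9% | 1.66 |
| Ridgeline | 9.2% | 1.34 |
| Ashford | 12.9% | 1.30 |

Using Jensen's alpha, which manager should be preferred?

Larkspur: α = 11.9% − [1.6% + 1.66 × (14.2% − 1.6%)] = -10.616
Ridgeline: α = 9.2% − [1.6% + 1.34 × (14.2% − 1.6%)] = -9.284
Ashford: α = 12.9% − [1.6% + 1.30 × (14.2% − 1.6%)] = -5.080
Highest: Ashford (-5.080).

Ashford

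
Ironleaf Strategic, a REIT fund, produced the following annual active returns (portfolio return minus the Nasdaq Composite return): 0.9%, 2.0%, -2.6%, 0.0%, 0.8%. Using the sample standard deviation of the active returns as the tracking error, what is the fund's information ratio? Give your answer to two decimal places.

μ = (0.9 + 2 − 2.6 + 0 + 0.8) / 5 = 1.10 / 5 = 0.2200%
Sample std dev = √[11.9680 / 4] = 1.7297%
IR = μ / tracking error = 0.2200 / 1.7297 = 0.1272

0.13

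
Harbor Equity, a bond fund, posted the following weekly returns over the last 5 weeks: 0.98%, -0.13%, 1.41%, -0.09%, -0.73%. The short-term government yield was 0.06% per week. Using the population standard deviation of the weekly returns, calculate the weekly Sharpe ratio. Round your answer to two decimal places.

r̄ = (0.98 − 0.13 + 1.41 − 0.09 − 0.73) / 5 = 0.2880%
Σ(r − r̄)² = (0.98 − 0.2880)² + (-0.13 − 0.2880)² + (1.41 − 0.2880)² + … = 3.0917
population σ = √(3.0917 / 5) = √0.6183 = 0.7863%
Sharpe = (r̄ − rf) / σ = (0.2880 − 0.06) / 0.7863 = 0.2280 / 0.7863 = 0.2900

0.29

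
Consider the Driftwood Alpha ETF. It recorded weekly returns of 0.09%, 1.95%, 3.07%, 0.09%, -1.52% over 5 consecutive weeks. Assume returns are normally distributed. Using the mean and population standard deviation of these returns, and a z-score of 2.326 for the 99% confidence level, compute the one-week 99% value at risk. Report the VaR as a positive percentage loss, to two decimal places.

2.99

Mean return r̄ = 3.680 / 5 = 0.7360%
Population σ = √[Σ(r − r̄)² / 5] = √[12.8455 / 5] = √2.5691 = 1.6028%
VaR = −(r̄ − z·σ) = −(0.7360 − 2.326 × 1.6028) = −(-2.9921) = 2.9921%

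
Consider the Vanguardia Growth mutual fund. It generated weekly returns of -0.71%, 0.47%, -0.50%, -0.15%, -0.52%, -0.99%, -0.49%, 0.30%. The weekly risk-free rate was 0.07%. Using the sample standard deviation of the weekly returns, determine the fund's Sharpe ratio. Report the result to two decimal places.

Mean return μ = -2.590 / 8 = -0.3238%
Σ(r − μ)² = (-0.71 − (-0.3238))² + (0.47 − (-0.3238))² + … = 1.7396
σ = √[1.7396 / 7] = 0.4985%
Sharpe = (μ − rf) / σ = (-0.3238 − 0.07) / 0.4985 = -0.3938 / 0.4985 = -0.7900

-0.79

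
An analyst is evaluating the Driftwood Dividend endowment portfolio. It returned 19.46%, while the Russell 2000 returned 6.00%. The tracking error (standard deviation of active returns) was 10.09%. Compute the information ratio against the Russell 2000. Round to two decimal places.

IR = (Rp − Rb) / TE = (19.46% − 6.00%) / 10.09% = 13.46% / 10.09% = 1.3340

1.33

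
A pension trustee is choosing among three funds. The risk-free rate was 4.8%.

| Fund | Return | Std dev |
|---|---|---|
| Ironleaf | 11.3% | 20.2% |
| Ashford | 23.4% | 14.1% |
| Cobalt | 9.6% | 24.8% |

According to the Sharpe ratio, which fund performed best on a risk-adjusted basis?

Ashford

Ironleaf: Sharpe ratio = (11.3% − 4.8%) / 20.2% = 0.322
Ashford: Sharpe ratio = (23.4% − 4.8%) / 14.1% = 1.319
Cobalt: Sharpe ratio = (9.6% − 4.8%) / 24.8% = 0.194
Highest: Ashford (1.319).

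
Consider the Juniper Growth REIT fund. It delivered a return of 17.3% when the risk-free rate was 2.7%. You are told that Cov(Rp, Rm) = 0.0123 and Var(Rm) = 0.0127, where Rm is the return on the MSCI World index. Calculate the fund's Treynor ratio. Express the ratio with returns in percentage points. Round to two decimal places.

15.07

β = Cov / Var = 0.0123 / 0.0127 = 0.9685
Treynor = (Rp − Rf) / β = (17.3% − 2.7%) / 0.9685 = 14.60 / 0.9685 = 15.0749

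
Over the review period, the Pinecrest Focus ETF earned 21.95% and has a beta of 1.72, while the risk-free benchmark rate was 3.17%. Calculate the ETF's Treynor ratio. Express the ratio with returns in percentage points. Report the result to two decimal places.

10.92

Treynor = (Rp − Rf) / β = (21.95% − 3.17%) / 1.72 = 18.78 / 1.72 = 10.9186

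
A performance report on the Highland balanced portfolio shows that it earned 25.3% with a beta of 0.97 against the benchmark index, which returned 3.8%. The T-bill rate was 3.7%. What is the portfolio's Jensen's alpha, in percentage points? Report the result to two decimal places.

CAPM expected return = Rf + β(Rm − Rf) = 3.7% + 0.97 × (3.8% − 3.7%) = 3.7 + 0.97 × 0.10 = 3.7970%
Jensen's α = Rp − E[R] = 25.3% − 3.7970% = 21.5030

21.50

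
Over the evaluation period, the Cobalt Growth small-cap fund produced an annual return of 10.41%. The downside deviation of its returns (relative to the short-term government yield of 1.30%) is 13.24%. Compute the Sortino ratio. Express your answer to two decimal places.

Sortino = (Rp − Rf) / σd = (10.41% − 1.30%) / 13.24% = 9.11% / 13.24% = 0.6881

0.69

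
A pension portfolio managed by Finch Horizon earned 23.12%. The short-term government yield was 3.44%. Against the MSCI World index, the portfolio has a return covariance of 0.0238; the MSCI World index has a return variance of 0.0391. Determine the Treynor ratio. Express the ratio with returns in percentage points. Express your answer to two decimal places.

32.33

β = Cov / Var = 0.0238 / 0.0391 = 0.6087
Treynor = (Rp − Rf) / β = (23.12% − 3.44%) / 0.6087 = 19.68 / 0.6087 = 32.3312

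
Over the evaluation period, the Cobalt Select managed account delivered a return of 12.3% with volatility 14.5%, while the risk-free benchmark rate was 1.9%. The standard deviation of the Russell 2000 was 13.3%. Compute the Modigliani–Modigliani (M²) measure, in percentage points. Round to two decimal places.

Sharpe = (Rp − Rf) / σp = (12.3% − 1.9%) / 14.5% = 0.7172
M² = Rf + Sharpe × σm = 1.9% + 0.7172 × 13.3% = 11.4388%

11.44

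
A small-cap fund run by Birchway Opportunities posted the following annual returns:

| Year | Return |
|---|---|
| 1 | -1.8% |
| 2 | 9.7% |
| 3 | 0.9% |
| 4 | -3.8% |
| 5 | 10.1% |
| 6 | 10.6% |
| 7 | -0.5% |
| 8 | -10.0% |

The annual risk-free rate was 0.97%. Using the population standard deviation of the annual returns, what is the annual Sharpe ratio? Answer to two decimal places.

r̄ = (-1.8 + 9.7 + 0.9 − 3.8 + 10.1 + 10.6 − 0.5 − 10) / 8 = 15.20 / 8 = 1.9000%
Σ(r − r̄)² = (-1.8 − 1.9000)² + (9.7 − 1.9000)² + … = 398.3200
σ = √[398.3200 / 8] = 7.0562%
Sharpe = (r̄ − rf) / σ = (1.9000 − 0.97) / 7.0562 = 0.9300 / 7.0562 = 0.1318

0.13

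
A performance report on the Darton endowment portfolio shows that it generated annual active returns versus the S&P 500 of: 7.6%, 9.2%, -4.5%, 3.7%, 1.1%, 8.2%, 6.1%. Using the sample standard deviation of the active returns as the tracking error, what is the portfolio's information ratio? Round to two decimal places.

Mean return r̄ = 31.40 / 7 = 4.4857%
Sample σ = √[Σ(r − r̄)² / 6] = √[141.1486 / 6] = √23.5248 = 4.8502%
IR = r̄ / tracking error = 4.4857 / 4.8502 = 0.9248

0.92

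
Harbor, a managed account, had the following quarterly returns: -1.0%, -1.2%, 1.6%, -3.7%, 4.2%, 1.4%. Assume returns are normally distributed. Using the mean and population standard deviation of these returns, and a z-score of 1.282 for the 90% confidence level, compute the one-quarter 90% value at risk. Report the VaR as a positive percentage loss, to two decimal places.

r̄ = (-1 − 1.2 + 1.6 − 3.7 + 4.2 + 1.4) / 6 = 0.2167%
Σ(r − r̄)² = (-1 − 0.2167)² + (-1.2 − 0.2167)² + (1.6 − 0.2167)² + … = 38.0083
population σ = √(38.0083 / 6) = √6.3347 = 2.5169%
VaR = −(r̄ − z·σ) = −(0.2167 − 1.282 × 2.5169) = −(-3.0100) = 3.0100%

3.01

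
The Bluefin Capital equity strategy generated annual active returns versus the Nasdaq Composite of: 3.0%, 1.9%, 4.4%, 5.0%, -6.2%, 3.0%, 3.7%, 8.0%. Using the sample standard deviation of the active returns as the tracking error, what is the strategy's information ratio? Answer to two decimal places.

0.70

Mean return r̄ = 22.80 / 8 = 2.8500%
Σ(r − r̄)² = (3 − 2.8500)² + (1.9 − 2.8500)² + (4.4 − 2.8500)² + … = 117.1200
σ = √[117.1200 / 7] = 4.0904%
IR = r̄ / tracking error = 2.8500 / 4.0904 = 0.6968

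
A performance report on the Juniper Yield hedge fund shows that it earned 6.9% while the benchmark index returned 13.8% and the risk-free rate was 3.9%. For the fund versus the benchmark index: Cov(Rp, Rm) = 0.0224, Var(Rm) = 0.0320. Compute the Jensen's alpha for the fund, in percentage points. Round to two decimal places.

β = Cov / Var = 0.0224 / 0.0320 = 0.7000
E[R] = Rf + β(Rm − Rf) = 3.9% + 0.7000 × (13.8% − 3.9%) = 10.8300%
α = Rp − E[R] = 6.9% − 10.8300% = -3.9300

-3.93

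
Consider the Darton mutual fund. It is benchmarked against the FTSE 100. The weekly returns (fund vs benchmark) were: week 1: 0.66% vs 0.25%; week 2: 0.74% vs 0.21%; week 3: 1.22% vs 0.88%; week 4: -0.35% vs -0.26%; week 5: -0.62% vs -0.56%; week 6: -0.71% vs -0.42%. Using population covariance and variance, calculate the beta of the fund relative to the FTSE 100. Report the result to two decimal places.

r̄p = 0.1567%,  r̄m = 0.0167%
Cov = Σ(rp − r̄p)(rm − r̄m) / 6 = 0.3525
Var(rm) = Σ(rm − r̄m)² / 6 = 0.2395
β = Cov / Var = 0.3525 / 0.2395 = 1.4718

1.47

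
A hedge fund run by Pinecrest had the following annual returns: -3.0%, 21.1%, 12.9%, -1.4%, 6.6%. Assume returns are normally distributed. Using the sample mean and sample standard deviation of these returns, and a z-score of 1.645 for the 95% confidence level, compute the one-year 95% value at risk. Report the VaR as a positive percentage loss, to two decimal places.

r̄ = (-3 + 21.1 + 12.9 − 1.4 + 6.6) / 5 = 36.20 / 5 = 7.2400%
Sample σ = √[Σ(r − r̄)² / 4] = √[404.0520 / 4] = √101.0130 = 10.0505%
VaR = −(r̄ − z·σ) = −(7.2400 − 1.645 × 10.0505) = −(-9.2931) = 9.2931%

9.29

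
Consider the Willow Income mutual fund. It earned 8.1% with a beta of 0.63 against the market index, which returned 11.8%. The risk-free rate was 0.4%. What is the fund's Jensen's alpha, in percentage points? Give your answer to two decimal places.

CAPM expected return = Rf + β(Rm − Rf) = 0.4% + 0.63 × (11.8% − 0.4%) = 0.4 + 0.63 × 11.40 = 7.5820%
Jensen's α = Rp − E[R] = 8.1% − 7.5820% = 0.5180

0.52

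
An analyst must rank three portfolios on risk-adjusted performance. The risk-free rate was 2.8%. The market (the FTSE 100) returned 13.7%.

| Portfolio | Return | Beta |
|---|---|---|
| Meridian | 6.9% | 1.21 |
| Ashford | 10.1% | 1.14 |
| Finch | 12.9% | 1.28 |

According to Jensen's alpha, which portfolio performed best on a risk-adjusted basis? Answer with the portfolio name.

Meridian: α = 6.9% − [2.8% + 1.21 × (13.7% − 2.8%)] = -9.089
Ashford: α = 10.1% − [2.8% + 1.14 × (13.7% − 2.8%)] = -5.126
Finch: α = 12.9% − [2.8% + 1.28 × (13.7% − 2.8%)] = -3.852
Highest: Finch (-3.852).

Finch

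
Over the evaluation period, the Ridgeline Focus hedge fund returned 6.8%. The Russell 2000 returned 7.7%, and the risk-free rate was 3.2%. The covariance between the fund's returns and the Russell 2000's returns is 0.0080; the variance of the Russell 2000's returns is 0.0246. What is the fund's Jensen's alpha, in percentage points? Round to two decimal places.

2.14

β = Cov / Var = 0.0080 / 0.0246 = 0.3252
E[R] = Rf + β(Rm − Rf) = 3.2% + 0.3252 × (7.7% − 3.2%) = 4.6634%
α = Rp − E[R] = 6.8% − 4.6634% = 2.1366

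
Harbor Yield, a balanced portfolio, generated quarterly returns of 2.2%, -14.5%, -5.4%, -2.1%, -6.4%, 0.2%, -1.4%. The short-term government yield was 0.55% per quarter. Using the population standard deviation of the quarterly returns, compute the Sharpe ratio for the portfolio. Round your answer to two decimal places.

-0.87

Mean return μ = -27.40 / 7 = -3.9143%
Population std dev = √[184.3686 / 7] = 5.1321%
Sharpe = (μ − rf) / σ = (-3.9143 − 0.55) / 5.1321 = -4.4643 / 5.1321 = -0.8699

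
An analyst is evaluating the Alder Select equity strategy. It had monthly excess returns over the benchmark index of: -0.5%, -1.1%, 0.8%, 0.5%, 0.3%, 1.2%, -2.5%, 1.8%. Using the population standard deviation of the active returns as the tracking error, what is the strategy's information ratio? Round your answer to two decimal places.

0.05

r̄ = (-0.5 − 1.1 + 0.8 + 0.5 + 0.3 + 1.2 − 2.5 + 1.8) / 8 = 0.50 / 8 = 0.0625%
Population std dev = √[13.3388 / 8] = 1.2913%
IR = r̄ / tracking error = 0.0625 / 1.2913 = 0.0484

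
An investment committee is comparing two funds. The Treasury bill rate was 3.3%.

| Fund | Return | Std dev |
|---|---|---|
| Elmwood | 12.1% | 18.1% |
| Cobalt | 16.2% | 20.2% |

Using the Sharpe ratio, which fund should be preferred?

Elmwood: Sharpe ratio = (12.1% − 3.3%) / 18.1% = 0.486
Cobalt: Sharpe ratio = (16.2% − 3.3%) / 20.2% = 0.639
Highest: Cobalt (0.639).

Cobalt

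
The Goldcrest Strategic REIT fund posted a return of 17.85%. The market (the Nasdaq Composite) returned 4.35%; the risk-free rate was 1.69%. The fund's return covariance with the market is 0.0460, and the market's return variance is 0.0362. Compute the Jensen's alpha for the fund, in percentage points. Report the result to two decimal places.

β = Cov / Var = 0.0460 / 0.0362 = 1.2707
E[R] = Rf + β(Rm − Rf) = 1.69% + 1.2707 × (4.35% − 1.69%) = 5.0701%
α = Rp − E[R] = 17.85% − 5.0701% = 12.7799

12.78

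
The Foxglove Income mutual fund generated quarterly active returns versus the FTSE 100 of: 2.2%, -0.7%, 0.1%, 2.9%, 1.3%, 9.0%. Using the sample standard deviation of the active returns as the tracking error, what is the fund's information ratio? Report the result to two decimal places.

0.71

Mean return μ = 14.80 / 6 = 2.4667%
Σ(r − μ)² = 59.9333; sample σ = √(59.9333/5) = 3.4622%
IR = μ / tracking error = 2.4667 / 3.4622 = 0.7125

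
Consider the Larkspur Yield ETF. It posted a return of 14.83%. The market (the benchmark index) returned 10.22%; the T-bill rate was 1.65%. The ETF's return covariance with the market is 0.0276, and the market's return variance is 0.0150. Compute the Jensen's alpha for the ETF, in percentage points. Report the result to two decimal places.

-2.59

β = Cov / Var = 0.0276 / 0.0150 = 1.8400
E[R] = Rf + β(Rm − Rf) = 1.65% + 1.8400 × (10.22% − 1.65%) = 17.4188%
α = Rp − E[R] = 14.83% − 17.4188% = -2.5888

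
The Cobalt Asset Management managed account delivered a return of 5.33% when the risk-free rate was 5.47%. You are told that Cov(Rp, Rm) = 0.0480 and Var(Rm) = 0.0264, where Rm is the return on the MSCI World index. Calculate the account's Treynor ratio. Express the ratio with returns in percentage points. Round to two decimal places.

β = Cov / Var = 0.0480 / 0.0264 = 1.8182
Treynor = (Rp − Rf) / β = (5.33% − 5.47%) / 1.8182 = -0.14 / 1.8182 = -0.0770

-0.08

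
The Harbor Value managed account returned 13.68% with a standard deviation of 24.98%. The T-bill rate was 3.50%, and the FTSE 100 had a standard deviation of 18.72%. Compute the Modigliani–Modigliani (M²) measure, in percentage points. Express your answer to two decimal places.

Sharpe = (Rp − Rf) / σp = (13.68% − 3.50%) / 24.98% = 0.4075
M² = Rf + Sharpe × σm = 3.50% + 0.4075 × 18.72% = 11.1284%

11.13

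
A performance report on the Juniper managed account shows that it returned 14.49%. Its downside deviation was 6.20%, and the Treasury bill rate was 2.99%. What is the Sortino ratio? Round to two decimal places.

Sortino = (Rp − Rf) / σd = (14.49% − 2.99%) / 6.20% = 11.50% / 6.20% = 1.8548

1.85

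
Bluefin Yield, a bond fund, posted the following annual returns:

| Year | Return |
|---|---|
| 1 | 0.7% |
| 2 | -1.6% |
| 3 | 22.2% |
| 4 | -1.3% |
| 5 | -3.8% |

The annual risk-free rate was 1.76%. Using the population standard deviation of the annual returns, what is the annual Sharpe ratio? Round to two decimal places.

μ = (0.7 − 1.6 + 22.2 − 1.3 − 3.8) / 5 = 16.20 / 5 = 3.2400%
Population std dev = √[459.5320 / 5] = 9.5868%
Sharpe = (μ − rf) / σ = (3.2400 − 1.76) / 9.5868 = 1.4800 / 9.5868 = 0.1544

0.15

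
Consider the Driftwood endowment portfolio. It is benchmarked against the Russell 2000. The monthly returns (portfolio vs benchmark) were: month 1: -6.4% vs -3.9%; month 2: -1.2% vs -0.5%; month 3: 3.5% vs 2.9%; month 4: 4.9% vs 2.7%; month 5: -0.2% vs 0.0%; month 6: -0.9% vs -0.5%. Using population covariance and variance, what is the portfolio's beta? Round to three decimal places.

r̄p = -0.0500%,  r̄m = 0.1167%
Cov = Σ(rp − r̄p)(rm − r̄m) / 6 = 8.2375
Var(rm) = Σ(rm − r̄m)² / 6 = 5.2214
β = Cov / Var = 8.2375 / 5.2214 = 1.5776

1.578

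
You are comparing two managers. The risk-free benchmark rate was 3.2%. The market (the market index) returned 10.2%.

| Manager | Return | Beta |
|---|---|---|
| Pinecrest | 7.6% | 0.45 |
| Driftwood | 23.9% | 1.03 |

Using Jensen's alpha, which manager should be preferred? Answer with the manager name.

Driftwood

Pinecrest: α = 7.6% − [3.2% + 0.45 × (10.2% − 3.2%)] = 1.250
Driftwood: α = 23.9% − [3.2% + 1.03 × (10.2% − 3.2%)] = 13.490
Highest: Driftwood (13.490).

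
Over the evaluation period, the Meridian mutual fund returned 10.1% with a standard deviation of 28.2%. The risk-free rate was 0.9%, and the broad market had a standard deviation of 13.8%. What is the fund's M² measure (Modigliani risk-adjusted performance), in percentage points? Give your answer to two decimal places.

Sharpe = (Rp − Rf) / σp = (10.1% − 0.9%) / 28.2% = 0.3262
M² = Rf + Sharpe × σm = 0.9% + 0.3262 × 13.8% = 5.4016%

5.40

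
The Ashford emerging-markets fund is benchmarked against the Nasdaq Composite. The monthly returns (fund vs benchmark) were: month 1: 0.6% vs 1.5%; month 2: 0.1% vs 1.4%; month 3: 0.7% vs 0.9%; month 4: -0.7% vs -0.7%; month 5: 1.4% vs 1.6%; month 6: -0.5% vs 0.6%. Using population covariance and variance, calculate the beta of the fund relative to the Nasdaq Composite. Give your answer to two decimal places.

r̄p = 0.2667%,  r̄m = 0.8833%
Cov = Σ(rp − r̄p)(rm − r̄m) / 6 = 0.4478
Var(rm) = Σ(rm − r̄m)² / 6 = 0.6247
β = Cov / Var = 0.4478 / 0.6247 = 0.7168

0.72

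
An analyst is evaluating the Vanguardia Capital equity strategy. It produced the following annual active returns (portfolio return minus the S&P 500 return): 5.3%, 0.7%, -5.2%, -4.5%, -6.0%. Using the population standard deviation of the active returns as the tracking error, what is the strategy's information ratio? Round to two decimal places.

r̄ = (5.3 + 0.7 − 5.2 − 4.5 − 6) / 5 = -1.9400%
Population std dev = √[93.0520 / 5] = 4.3140%
IR = r̄ / tracking error = -1.9400 / 4.3140 = -0.4497

-0.45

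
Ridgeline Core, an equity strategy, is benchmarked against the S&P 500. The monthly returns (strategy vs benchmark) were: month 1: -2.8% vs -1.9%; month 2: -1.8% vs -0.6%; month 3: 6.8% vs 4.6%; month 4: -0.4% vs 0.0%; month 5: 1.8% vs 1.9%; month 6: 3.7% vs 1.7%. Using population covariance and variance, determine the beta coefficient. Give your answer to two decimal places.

1.54

r̄p = 1.2167%,  r̄m = 0.9500%
Cov = Σ(rp − r̄p)(rm − r̄m) / 6 = 6.7425
Var(rm) = Σ(rm − r̄m)² / 6 = 4.3692
β = Cov / Var = 6.7425 / 4.3692 = 1.5432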